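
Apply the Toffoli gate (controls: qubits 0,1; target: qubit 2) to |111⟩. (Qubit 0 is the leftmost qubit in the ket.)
|110⟩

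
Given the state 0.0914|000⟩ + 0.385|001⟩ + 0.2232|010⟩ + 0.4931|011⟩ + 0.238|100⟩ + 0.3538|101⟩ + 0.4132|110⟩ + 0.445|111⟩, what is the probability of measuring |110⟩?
0.1707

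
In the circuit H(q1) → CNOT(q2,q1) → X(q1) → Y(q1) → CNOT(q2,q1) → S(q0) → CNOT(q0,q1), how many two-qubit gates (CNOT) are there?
3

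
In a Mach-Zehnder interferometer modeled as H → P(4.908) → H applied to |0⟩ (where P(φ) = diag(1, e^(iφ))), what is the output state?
(0.5972 - 0.4905i)|0⟩ + (0.4028 + 0.4905i)|1⟩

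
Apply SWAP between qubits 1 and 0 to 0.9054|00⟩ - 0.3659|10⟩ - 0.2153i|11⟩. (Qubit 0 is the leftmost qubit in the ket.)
0.9054|00⟩ - 0.3659|01⟩ - 0.2153i|11⟩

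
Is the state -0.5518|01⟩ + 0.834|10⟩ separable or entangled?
Entangled

Writing the state as a|00⟩ + b|01⟩ + c|10⟩ + d|11⟩, it is a product state iff ad − bc = 0.
Here (a, b, c, d) = (0, -0.5518, 0.834, 0): ad − bc = (0)(0) − (-0.5518)(0.834) = 0.4602 ≠ 0, so the state is entangled.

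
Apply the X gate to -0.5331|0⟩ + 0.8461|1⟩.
0.8461|0⟩ - 0.5331|1⟩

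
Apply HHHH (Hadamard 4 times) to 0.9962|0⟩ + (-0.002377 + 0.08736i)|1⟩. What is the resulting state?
0.9962|0⟩ + (-0.002377 + 0.08736i)|1⟩

H² = I, so an even number of Hadamards cancels: H^4 = I and the state is unchanged.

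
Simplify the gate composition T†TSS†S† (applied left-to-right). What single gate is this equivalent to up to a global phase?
S†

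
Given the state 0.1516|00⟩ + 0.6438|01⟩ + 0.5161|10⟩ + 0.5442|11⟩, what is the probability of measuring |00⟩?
0.02298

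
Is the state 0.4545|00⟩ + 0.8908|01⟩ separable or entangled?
Separable

Writing the state as a|00⟩ + b|01⟩ + c|10⟩ + d|11⟩, it is a product state iff ad − bc = 0.
Here (a, b, c, d) = (0.4545, 0.8908, 0, 0): ad − bc = (0.4545)(0) − (0.8908)(0) = 0, so the state is separable.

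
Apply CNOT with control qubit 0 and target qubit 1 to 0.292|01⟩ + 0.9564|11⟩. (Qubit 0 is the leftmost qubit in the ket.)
0.292|01⟩ + 0.9564|10⟩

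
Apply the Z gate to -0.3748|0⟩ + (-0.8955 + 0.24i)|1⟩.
-0.3748|0⟩ + (0.8955 - 0.24i)|1⟩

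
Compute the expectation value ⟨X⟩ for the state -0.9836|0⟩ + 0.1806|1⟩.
-0.3553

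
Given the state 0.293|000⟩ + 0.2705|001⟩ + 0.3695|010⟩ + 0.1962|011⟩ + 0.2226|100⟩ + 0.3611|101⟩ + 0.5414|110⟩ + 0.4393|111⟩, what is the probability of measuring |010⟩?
0.1365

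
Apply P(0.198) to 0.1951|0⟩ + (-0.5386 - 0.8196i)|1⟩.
0.1951|0⟩ + (-0.3669 - 0.9095i)|1⟩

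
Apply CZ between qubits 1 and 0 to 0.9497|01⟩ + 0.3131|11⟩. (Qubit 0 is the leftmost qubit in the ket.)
0.9497|01⟩ - 0.3131|11⟩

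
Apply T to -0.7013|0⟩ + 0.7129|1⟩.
-0.7013|0⟩ + (0.5041 + 0.5041i)|1⟩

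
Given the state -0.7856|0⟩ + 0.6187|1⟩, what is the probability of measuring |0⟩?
0.6172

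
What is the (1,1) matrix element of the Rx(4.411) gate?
-0.5929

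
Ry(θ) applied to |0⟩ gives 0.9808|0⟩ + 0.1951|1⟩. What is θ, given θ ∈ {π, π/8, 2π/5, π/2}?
π/8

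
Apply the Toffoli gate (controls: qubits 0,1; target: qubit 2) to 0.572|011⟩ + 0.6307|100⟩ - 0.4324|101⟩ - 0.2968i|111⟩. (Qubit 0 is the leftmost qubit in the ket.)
0.572|011⟩ + 0.6307|100⟩ - 0.4324|101⟩ - 0.2968i|110⟩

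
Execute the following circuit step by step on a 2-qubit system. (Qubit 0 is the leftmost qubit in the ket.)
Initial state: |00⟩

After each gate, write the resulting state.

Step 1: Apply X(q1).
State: |01⟩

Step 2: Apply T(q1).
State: (1/√2 + (1/√2)i)|01⟩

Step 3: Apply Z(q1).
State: (-1/√2 - (1/√2)i)|01⟩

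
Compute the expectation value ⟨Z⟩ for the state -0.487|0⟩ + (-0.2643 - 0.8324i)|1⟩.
-0.5256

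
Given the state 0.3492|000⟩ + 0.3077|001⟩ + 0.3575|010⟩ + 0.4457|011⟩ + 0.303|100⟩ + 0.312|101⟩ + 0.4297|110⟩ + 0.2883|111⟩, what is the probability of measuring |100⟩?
0.09181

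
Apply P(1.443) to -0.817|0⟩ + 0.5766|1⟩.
-0.817|0⟩ + (0.07349 + 0.5719i)|1⟩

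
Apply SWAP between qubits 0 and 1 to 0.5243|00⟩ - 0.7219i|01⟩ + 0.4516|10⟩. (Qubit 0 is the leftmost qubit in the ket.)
0.5243|00⟩ + 0.4516|01⟩ - 0.7219i|10⟩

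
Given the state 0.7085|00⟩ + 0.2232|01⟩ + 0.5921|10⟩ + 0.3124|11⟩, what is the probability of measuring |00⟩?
0.502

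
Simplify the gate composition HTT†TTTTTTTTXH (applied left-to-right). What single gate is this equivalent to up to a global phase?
Z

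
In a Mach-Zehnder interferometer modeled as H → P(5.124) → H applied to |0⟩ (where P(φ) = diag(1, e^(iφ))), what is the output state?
(0.7 - 0.4582i)|0⟩ + (0.3 + 0.4582i)|1⟩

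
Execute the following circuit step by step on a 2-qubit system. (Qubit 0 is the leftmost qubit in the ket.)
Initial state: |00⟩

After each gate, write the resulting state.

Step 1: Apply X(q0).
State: |10⟩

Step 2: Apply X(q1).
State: |11⟩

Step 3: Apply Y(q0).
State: -i|01⟩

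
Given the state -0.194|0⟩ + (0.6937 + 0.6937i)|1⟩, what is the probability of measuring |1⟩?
0.9624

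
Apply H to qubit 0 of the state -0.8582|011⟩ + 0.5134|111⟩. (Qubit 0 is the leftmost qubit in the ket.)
-0.2438|011⟩ - 0.9699|111⟩

H on qubit 0 mixes each pair of kets that differ only in qubit 0: amplitudes (a, b) of (|…0…⟩, |…1…⟩) become ((a + b)/√2, (a − b)/√2). Kets absent from the input have amplitude 0.
(|011⟩, |111⟩): (a, b) = (-0.8582, 0.5134) → (-0.2438, -0.9699)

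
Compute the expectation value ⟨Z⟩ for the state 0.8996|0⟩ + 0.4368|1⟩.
0.6185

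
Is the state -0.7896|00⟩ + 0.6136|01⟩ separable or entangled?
Separable

Writing the state as a|00⟩ + b|01⟩ + c|10⟩ + d|11⟩, it is a product state iff ad − bc = 0.
Here (a, b, c, d) = (-0.7896, 0.6136, 0, 0): ad − bc = (-0.7896)(0) − (0.6136)(0) = 0, so the state is separable.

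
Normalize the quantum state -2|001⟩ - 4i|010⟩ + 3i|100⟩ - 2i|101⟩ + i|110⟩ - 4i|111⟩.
-0.2828|001⟩ - 0.5657i|010⟩ + 0.4243i|100⟩ - 0.2828i|101⟩ + 0.1414i|110⟩ - 0.5657i|111⟩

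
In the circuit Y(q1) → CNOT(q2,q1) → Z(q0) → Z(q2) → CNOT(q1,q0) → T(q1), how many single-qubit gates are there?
4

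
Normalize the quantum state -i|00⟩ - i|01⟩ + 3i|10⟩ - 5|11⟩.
-0.1667i|00⟩ - 0.1667i|01⟩ + (1/2)i|10⟩ - 0.8333|11⟩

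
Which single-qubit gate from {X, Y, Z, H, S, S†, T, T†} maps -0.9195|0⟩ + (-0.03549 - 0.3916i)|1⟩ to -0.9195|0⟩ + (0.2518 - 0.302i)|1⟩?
T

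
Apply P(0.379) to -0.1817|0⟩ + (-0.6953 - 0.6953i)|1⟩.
-0.1817|0⟩ + (-0.3887 - 0.9032i)|1⟩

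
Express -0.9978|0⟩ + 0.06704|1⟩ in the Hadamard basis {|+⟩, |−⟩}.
-0.6581|+⟩ - 0.753|−⟩

With |ψ⟩ = α|0⟩ + β|1⟩, the Hadamard-basis coefficients are ⟨+|ψ⟩ = (α + β)/√2 and ⟨−|ψ⟩ = (α − β)/√2.
Here α = -0.9978, β = 0.06704: (α + β)/√2 = -0.6581, (α − β)/√2 = -0.753.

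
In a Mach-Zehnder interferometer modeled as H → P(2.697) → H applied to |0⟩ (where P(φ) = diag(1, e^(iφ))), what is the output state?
(0.04861 + 0.215i)|0⟩ + (0.9514 - 0.215i)|1⟩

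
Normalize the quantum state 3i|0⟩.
i|0⟩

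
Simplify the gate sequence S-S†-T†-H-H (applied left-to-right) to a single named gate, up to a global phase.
T†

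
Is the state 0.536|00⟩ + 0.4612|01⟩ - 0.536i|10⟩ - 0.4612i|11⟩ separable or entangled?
Separable

Writing the state as a|00⟩ + b|01⟩ + c|10⟩ + d|11⟩, it is a product state iff ad − bc = 0.
Here (a, b, c, d) = (0.536, 0.4612, -0.536i, -0.4612i): ad − bc = (0.536)(-0.4612i) − (0.4612)(-0.536i) = 0, so the state is separable.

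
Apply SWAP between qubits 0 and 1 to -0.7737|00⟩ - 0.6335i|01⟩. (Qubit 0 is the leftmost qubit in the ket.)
-0.7737|00⟩ - 0.6335i|10⟩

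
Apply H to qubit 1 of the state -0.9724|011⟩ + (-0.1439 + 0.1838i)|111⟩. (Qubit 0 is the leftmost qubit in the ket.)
-0.6876|001⟩ + 0.6876|011⟩ + (-0.1018 + 0.13i)|101⟩ + (0.1018 - 0.13i)|111⟩

H on qubit 1 mixes each pair of kets that differ only in qubit 1: amplitudes (a, b) of (|…0…⟩, |…1…⟩) become ((a + b)/√2, (a − b)/√2). Kets absent from the input have amplitude 0.
(|001⟩, |011⟩): (a, b) = (0, -0.9724) → (-0.6876, 0.6876)
(|101⟩, |111⟩): (a, b) = (0, (-0.1439 + 0.1838i)) → ((-0.1018 + 0.13i), (0.1018 - 0.13i))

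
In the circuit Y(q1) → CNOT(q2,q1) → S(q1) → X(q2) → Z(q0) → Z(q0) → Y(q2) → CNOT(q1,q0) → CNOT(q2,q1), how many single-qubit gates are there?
6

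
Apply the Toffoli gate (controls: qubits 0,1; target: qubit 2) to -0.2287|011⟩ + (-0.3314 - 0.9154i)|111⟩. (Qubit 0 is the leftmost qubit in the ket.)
-0.2287|011⟩ + (-0.3314 - 0.9154i)|110⟩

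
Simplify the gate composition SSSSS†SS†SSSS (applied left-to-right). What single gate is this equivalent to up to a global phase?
S†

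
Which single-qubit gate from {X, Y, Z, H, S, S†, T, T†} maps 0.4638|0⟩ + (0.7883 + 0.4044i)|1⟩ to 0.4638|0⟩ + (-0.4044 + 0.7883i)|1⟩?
S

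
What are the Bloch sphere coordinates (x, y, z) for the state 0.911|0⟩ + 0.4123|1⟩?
(0.7512, 0, 0.6599)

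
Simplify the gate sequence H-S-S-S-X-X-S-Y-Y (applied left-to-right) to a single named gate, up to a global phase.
H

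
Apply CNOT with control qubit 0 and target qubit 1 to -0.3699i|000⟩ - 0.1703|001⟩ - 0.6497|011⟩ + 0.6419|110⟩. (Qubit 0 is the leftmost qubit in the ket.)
-0.3699i|000⟩ - 0.1703|001⟩ - 0.6497|011⟩ + 0.6419|100⟩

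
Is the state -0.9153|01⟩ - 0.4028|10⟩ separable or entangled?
Entangled

Writing the state as a|00⟩ + b|01⟩ + c|10⟩ + d|11⟩, it is a product state iff ad − bc = 0.
Here (a, b, c, d) = (0, -0.9153, -0.4028, 0): ad − bc = (0)(0) − (-0.9153)(-0.4028) = -0.3687 ≠ 0, so the state is entangled.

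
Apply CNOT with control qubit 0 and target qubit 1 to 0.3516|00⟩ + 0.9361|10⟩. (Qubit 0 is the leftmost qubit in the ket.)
0.3516|00⟩ + 0.9361|11⟩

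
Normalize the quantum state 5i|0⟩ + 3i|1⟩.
0.8575i|0⟩ + 0.5145i|1⟩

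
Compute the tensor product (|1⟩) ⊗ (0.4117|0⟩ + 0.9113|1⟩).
0.4117|10⟩ + 0.9113|11⟩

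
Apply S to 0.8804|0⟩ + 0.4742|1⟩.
0.8804|0⟩ + 0.4742i|1⟩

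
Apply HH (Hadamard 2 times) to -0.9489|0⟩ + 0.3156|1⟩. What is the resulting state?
-0.9489|0⟩ + 0.3156|1⟩

H² = I, so an even number of Hadamards cancels: H^2 = I and the state is unchanged.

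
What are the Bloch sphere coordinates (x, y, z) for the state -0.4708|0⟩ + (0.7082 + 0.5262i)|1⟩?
(-0.6668, -0.4955, -0.5568)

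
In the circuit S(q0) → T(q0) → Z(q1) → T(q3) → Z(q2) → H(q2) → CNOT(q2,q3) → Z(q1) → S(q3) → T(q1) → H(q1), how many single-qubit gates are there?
10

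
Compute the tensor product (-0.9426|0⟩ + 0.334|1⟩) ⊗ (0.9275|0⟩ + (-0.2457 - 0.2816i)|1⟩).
-0.8743|00⟩ + (0.2316 + 0.2654i)|01⟩ + 0.3098|10⟩ + (-0.08206 - 0.09405i)|11⟩

amp(|b₁b₂…⟩) = product of the factor amplitudes for bits b₁, b₂, …; only kets whose every factor amplitude is nonzero survive.
|00⟩: (-0.9426)(0.9275) = -0.8743
|01⟩: (-0.9426)(-0.2457 - 0.2816i) = (0.2316 + 0.2654i)
|10⟩: (0.334)(0.9275) = 0.3098
|11⟩: (0.334)(-0.2457 - 0.2816i) = (-0.08206 - 0.09405i)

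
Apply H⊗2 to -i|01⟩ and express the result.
-(1/2)i|00⟩ + (1/2)i|01⟩ - (1/2)i|10⟩ + (1/2)i|11⟩

H⊗2 gives amp(|y⟩) = (1/2) Σ_x (−1)^(x·y) amp(|x⟩), where x·y is the number of positions in which both x and y have a 1.
|00⟩: (-i)/2 = -(1/2)i
|01⟩: (i)/2 = (1/2)i
|10⟩: (-i)/2 = -(1/2)i
|11⟩: (i)/2 = (1/2)i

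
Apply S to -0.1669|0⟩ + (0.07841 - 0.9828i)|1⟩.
-0.1669|0⟩ + (0.9828 + 0.07841i)|1⟩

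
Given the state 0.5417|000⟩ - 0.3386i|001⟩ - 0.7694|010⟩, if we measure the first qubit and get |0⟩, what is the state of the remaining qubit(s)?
0.5417|00⟩ - 0.3386i|01⟩ - 0.7694|10⟩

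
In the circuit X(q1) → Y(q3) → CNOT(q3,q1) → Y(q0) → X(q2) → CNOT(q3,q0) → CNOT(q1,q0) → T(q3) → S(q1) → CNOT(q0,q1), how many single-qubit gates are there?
6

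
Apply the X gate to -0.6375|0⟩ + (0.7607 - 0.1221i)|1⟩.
(0.7607 - 0.1221i)|0⟩ - 0.6375|1⟩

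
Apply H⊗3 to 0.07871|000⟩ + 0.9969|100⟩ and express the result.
0.3803|000⟩ + 0.3803|001⟩ + 0.3803|010⟩ + 0.3803|011⟩ - 0.3246|100⟩ - 0.3246|101⟩ - 0.3246|110⟩ - 0.3246|111⟩

H⊗3 gives amp(|y⟩) = (1/2√2) Σ_x (−1)^(x·y) amp(|x⟩), where x·y is the number of positions in which both x and y have a 1.
|000⟩: (0.07871 + 0.9969)/(2√2) = 0.3803
|001⟩: (0.07871 + 0.9969)/(2√2) = 0.3803
|010⟩: (0.07871 + 0.9969)/(2√2) = 0.3803
|011⟩: (0.07871 + 0.9969)/(2√2) = 0.3803
|100⟩: (0.07871 - 0.9969)/(2√2) = -0.3246
|101⟩: (0.07871 - 0.9969)/(2√2) = -0.3246
|110⟩: (0.07871 - 0.9969)/(2√2) = -0.3246
|111⟩: (0.07871 - 0.9969)/(2√2) = -0.3246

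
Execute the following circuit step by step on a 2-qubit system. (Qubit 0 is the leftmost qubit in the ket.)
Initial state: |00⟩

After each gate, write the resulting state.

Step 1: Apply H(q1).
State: 1/√2|00⟩ + 1/√2|01⟩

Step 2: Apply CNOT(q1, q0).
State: 1/√2|00⟩ + 1/√2|11⟩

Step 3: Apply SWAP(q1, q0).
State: 1/√2|00⟩ + 1/√2|11⟩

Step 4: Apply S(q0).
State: 1/√2|00⟩ + (1/√2)i|11⟩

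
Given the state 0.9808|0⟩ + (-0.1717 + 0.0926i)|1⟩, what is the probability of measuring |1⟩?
0.03806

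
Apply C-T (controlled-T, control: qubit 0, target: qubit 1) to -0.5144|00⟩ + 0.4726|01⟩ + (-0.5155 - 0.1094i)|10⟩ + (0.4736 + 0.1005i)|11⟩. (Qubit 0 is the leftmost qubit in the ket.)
-0.5144|00⟩ + 0.4726|01⟩ + (-0.5155 - 0.1094i)|10⟩ + (0.2638 + 0.406i)|11⟩

C-T leaves the control-|0⟩ kets |00⟩, |01⟩ unchanged and applies T to qubit 1 on the control-|1⟩ pair (|10⟩, |11⟩).
T = [[1, 0], [0, (1/√2 + (1/√2)i)]].
With a = amp(|10⟩) = (-0.5155 - 0.1094i) and b = amp(|11⟩) = (0.4736 + 0.1005i):
new amp(|10⟩) = (1)·a = (-0.5155 - 0.1094i)
new amp(|11⟩) = (1/√2 + (1/√2)i)·b = (0.2638 + 0.406i)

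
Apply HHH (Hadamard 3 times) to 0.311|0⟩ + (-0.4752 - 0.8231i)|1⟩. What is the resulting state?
(-0.1161 - 0.582i)|0⟩ + (0.5559 + 0.582i)|1⟩

H² = I, so H^3 = H: a single Hadamard. With (a, b) = (0.311, (-0.4752 - 0.8231i)), H gives ((a + b)/√2, (a − b)/√2) = ((-0.1161 - 0.582i), (0.5559 + 0.582i)).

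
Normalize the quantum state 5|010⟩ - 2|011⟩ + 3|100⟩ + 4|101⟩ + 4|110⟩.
0.5976|010⟩ - 0.239|011⟩ + 0.3586|100⟩ + 0.4781|101⟩ + 0.4781|110⟩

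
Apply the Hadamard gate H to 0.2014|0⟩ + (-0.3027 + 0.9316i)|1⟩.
(-0.07163 + 0.6587i)|0⟩ + (0.3565 - 0.6587i)|1⟩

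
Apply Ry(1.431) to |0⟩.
0.7548|0⟩ + 0.656|1⟩

Ry(1.431) = [[cos(θ/2), −sin(θ/2)], [sin(θ/2), cos(θ/2)]]; θ = 1.431, cos(θ/2) ≈ 0.754765, sin(θ/2) ≈ 0.655995.
With a = amp(|0⟩) = 1 and b = amp(|1⟩) = 0:
new amp(|0⟩) = (0.754765)·a + (-0.655995)·b = 0.7548
new amp(|1⟩) = (0.655995)·a + (0.754765)·b = 0.656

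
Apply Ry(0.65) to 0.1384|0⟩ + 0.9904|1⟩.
-0.1851|0⟩ + 0.9827|1⟩

Ry(0.65) = [[cos(θ/2), −sin(θ/2)], [sin(θ/2), cos(θ/2)]]; θ = 0.65, cos(θ/2) ≈ 0.947651, sin(θ/2) ≈ 0.319309.
With a = amp(|0⟩) = 0.1384 and b = amp(|1⟩) = 0.9904:
new amp(|0⟩) = (0.947651)·a + (-0.319309)·b = -0.1851
new amp(|1⟩) = (0.319309)·a + (0.947651)·b = 0.9827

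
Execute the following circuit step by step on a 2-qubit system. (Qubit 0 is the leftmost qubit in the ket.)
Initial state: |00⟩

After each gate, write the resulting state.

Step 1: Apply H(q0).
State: 1/√2|00⟩ + 1/√2|10⟩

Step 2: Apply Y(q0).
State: -(1/√2)i|00⟩ + (1/√2)i|10⟩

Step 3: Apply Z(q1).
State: -(1/√2)i|00⟩ + (1/√2)i|10⟩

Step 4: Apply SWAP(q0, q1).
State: -(1/√2)i|00⟩ + (1/√2)i|01⟩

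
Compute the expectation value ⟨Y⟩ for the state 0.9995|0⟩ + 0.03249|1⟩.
0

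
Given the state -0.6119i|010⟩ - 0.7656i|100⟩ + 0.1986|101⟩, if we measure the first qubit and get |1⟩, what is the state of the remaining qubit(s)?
-0.968i|00⟩ + 0.2511|01⟩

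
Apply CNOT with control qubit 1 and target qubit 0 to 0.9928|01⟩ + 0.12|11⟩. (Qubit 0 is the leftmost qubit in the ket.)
0.12|01⟩ + 0.9928|11⟩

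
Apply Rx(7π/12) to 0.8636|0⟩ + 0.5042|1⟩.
(0.5257 - 0.4i)|0⟩ + (0.3069 - 0.6851i)|1⟩

Rx(7π/12) = [[cos(θ/2), −i·sin(θ/2)], [−i·sin(θ/2), cos(θ/2)]]; θ = 7π/12, cos(θ/2) ≈ 0.608761, sin(θ/2) ≈ 0.793353.
With a = amp(|0⟩) = 0.8636 and b = amp(|1⟩) = 0.5042:
new amp(|0⟩) = (0.608761)·a + (-0.793353i)·b = (0.5257 - 0.4i)
new amp(|1⟩) = (-0.793353i)·a + (0.608761)·b = (0.3069 - 0.6851i)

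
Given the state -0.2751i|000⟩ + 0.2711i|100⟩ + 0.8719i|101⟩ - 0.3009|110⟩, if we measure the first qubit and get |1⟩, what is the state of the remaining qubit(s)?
0.282i|00⟩ + 0.9069i|01⟩ - 0.313|10⟩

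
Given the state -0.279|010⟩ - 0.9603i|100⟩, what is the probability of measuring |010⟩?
0.07784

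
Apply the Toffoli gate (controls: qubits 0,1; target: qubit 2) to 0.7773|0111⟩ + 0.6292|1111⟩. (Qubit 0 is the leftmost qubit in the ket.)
0.7773|0111⟩ + 0.6292|1101⟩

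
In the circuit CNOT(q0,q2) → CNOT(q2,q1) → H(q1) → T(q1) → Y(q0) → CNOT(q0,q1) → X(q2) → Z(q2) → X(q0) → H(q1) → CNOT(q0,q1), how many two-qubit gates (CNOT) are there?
4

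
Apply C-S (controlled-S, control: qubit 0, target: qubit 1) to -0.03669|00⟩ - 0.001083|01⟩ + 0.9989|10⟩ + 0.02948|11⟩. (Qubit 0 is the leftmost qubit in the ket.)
-0.03669|00⟩ - 0.001083|01⟩ + 0.9989|10⟩ + 0.02948i|11⟩

C-S leaves the control-|0⟩ kets |00⟩, |01⟩ unchanged and applies S to qubit 1 on the control-|1⟩ pair (|10⟩, |11⟩).
S = [[1, 0], [0, i]].
With a = amp(|10⟩) = 0.9989 and b = amp(|11⟩) = 0.02948:
new amp(|10⟩) = (1)·a = 0.9989
new amp(|11⟩) = (i)·b = 0.02948i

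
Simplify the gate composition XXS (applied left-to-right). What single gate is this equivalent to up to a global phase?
S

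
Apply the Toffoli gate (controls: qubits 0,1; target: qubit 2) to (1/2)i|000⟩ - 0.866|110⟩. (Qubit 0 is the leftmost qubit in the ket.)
(1/2)i|000⟩ - 0.866|111⟩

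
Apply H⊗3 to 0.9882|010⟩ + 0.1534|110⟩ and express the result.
0.4036|000⟩ + 0.4036|001⟩ - 0.4036|010⟩ - 0.4036|011⟩ + 0.2951|100⟩ + 0.2951|101⟩ - 0.2951|110⟩ - 0.2951|111⟩

H⊗3 gives amp(|y⟩) = (1/2√2) Σ_x (−1)^(x·y) amp(|x⟩), where x·y is the number of positions in which both x and y have a 1.
|000⟩: (0.9882 + 0.1534)/(2√2) = 0.4036
|001⟩: (0.9882 + 0.1534)/(2√2) = 0.4036
|010⟩: (-0.9882 - 0.1534)/(2√2) = -0.4036
|011⟩: (-0.9882 - 0.1534)/(2√2) = -0.4036
|100⟩: (0.9882 - 0.1534)/(2√2) = 0.2951
|101⟩: (0.9882 - 0.1534)/(2√2) = 0.2951
|110⟩: (-0.9882 + 0.1534)/(2√2) = -0.2951
|111⟩: (-0.9882 + 0.1534)/(2√2) = -0.2951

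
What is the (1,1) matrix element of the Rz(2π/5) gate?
(0.809 + 0.5878i)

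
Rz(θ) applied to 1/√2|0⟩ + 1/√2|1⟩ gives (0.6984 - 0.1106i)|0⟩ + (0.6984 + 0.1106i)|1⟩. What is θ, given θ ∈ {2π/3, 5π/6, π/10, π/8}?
π/10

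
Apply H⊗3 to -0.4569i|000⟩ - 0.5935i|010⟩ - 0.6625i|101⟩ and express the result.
-0.6056i|000⟩ - 0.1371i|001⟩ - 0.1859i|010⟩ + 0.2825i|011⟩ - 0.1371i|100⟩ - 0.6056i|101⟩ + 0.2825i|110⟩ - 0.1859i|111⟩

H⊗3 gives amp(|y⟩) = (1/2√2) Σ_x (−1)^(x·y) amp(|x⟩), where x·y is the number of positions in which both x and y have a 1.
|000⟩: (-0.4569i - 0.5935i - 0.6625i)/(2√2) = -0.6056i
|001⟩: (-0.4569i - 0.5935i + 0.6625i)/(2√2) = -0.1371i
|010⟩: (-0.4569i + 0.5935i - 0.6625i)/(2√2) = -0.1859i
|011⟩: (-0.4569i + 0.5935i + 0.6625i)/(2√2) = 0.2825i
|100⟩: (-0.4569i - 0.5935i + 0.6625i)/(2√2) = -0.1371i
|101⟩: (-0.4569i - 0.5935i - 0.6625i)/(2√2) = -0.6056i
|110⟩: (-0.4569i + 0.5935i + 0.6625i)/(2√2) = 0.2825i
|111⟩: (-0.4569i + 0.5935i - 0.6625i)/(2√2) = -0.1859i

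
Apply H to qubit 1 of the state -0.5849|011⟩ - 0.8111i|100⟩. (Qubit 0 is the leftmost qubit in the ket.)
-0.4136|001⟩ + 0.4136|011⟩ - 0.5735i|100⟩ - 0.5735i|110⟩

H on qubit 1 mixes each pair of kets that differ only in qubit 1: amplitudes (a, b) of (|…0…⟩, |…1…⟩) become ((a + b)/√2, (a − b)/√2). Kets absent from the input have amplitude 0.
(|001⟩, |011⟩): (a, b) = (0, -0.5849) → (-0.4136, 0.4136)
(|100⟩, |110⟩): (a, b) = (-0.8111i, 0) → (-0.5735i, -0.5735i)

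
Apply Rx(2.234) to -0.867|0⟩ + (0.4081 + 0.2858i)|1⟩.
(-0.1232 - 0.3668i)|0⟩ + (0.1789 + 0.9045i)|1⟩

Rx(2.234) = [[cos(θ/2), −i·sin(θ/2)], [−i·sin(θ/2), cos(θ/2)]]; θ = 2.234, cos(θ/2) ≈ 0.438381, sin(θ/2) ≈ 0.898789.
With a = amp(|0⟩) = -0.867 and b = amp(|1⟩) = (0.4081 + 0.2858i):
new amp(|0⟩) = (0.438381)·a + (-0.898789i)·b = (-0.1232 - 0.3668i)
new amp(|1⟩) = (-0.898789i)·a + (0.438381)·b = (0.1789 + 0.9045i)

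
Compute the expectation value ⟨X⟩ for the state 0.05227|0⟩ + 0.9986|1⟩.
0.1044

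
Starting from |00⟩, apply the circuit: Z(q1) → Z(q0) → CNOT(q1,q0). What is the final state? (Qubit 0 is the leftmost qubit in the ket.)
|00⟩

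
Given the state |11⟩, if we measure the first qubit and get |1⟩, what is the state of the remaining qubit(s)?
|1⟩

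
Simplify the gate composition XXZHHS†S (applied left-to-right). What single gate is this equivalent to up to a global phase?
Z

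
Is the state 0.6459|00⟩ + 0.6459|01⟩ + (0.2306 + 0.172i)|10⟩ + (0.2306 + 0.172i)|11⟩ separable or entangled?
Separable

Writing the state as a|00⟩ + b|01⟩ + c|10⟩ + d|11⟩, it is a product state iff ad − bc = 0.
Here (a, b, c, d) = (0.6459, 0.6459, (0.2306 + 0.172i), (0.2306 + 0.172i)): ad − bc = (0.6459)(0.2306 + 0.172i) − (0.6459)(0.2306 + 0.172i) = 0, so the state is separable.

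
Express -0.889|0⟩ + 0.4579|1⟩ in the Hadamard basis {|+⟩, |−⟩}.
-0.3048|+⟩ - 0.9524|−⟩

With |ψ⟩ = α|0⟩ + β|1⟩, the Hadamard-basis coefficients are ⟨+|ψ⟩ = (α + β)/√2 and ⟨−|ψ⟩ = (α − β)/√2.
Here α = -0.889, β = 0.4579: (α + β)/√2 = -0.3048, (α − β)/√2 = -0.9524.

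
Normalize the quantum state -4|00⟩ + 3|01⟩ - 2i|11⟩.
-0.7428|00⟩ + 0.5571|01⟩ - 0.3714i|11⟩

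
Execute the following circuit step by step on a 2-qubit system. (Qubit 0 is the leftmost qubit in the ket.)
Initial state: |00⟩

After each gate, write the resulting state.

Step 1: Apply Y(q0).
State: i|10⟩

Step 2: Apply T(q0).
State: (-1/√2 + (1/√2)i)|10⟩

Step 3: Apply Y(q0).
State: (1/√2 + (1/√2)i)|00⟩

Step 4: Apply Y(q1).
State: (-1/√2 + (1/√2)i)|01⟩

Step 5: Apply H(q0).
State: (-1/2 + (1/2)i)|01⟩ + (-1/2 + (1/2)i)|11⟩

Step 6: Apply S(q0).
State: (-1/2 + (1/2)i)|01⟩ + (-1/2 - (1/2)i)|11⟩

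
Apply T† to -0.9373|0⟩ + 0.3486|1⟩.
-0.9373|0⟩ + (0.2465 - 0.2465i)|1⟩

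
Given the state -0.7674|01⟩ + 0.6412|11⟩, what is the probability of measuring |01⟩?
0.5889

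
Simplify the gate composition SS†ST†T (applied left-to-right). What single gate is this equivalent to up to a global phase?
S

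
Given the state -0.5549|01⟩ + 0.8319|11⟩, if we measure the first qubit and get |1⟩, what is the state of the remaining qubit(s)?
|1⟩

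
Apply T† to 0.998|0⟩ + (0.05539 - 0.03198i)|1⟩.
0.998|0⟩ + (0.01655 - 0.06178i)|1⟩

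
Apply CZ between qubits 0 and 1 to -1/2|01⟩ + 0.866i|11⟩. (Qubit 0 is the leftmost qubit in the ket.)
-1/2|01⟩ - 0.866i|11⟩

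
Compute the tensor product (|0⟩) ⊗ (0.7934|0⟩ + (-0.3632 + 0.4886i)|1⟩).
0.7934|00⟩ + (-0.3632 + 0.4886i)|01⟩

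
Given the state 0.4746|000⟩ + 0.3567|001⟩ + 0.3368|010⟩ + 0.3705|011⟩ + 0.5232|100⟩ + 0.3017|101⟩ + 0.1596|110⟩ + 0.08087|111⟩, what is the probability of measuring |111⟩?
0.00654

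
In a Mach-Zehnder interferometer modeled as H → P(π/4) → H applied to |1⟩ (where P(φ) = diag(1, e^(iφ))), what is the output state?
(0.1464 - (1/√8)i)|0⟩ + (0.8536 + (1/√8)i)|1⟩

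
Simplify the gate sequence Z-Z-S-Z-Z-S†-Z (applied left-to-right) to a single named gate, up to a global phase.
Z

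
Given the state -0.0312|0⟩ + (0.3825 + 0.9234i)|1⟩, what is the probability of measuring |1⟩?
0.999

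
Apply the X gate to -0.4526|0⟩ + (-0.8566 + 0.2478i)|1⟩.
(-0.8566 + 0.2478i)|0⟩ - 0.4526|1⟩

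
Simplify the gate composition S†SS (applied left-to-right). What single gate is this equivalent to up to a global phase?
S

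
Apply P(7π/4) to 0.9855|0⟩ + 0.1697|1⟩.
0.9855|0⟩ + (0.12 - 0.12i)|1⟩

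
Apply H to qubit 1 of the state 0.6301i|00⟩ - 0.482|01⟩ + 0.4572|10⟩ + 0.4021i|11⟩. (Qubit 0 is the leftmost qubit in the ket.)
(-0.3408 + 0.4455i)|00⟩ + (0.3408 + 0.4455i)|01⟩ + (0.3233 + 0.2843i)|10⟩ + (0.3233 - 0.2843i)|11⟩

H on qubit 1 mixes each pair of kets that differ only in qubit 1: amplitudes (a, b) of (|…0…⟩, |…1…⟩) become ((a + b)/√2, (a − b)/√2). Kets absent from the input have amplitude 0.
(|00⟩, |01⟩): (a, b) = (0.6301i, -0.482) → ((-0.3408 + 0.4455i), (0.3408 + 0.4455i))
(|10⟩, |11⟩): (a, b) = (0.4572, 0.4021i) → ((0.3233 + 0.2843i), (0.3233 - 0.2843i))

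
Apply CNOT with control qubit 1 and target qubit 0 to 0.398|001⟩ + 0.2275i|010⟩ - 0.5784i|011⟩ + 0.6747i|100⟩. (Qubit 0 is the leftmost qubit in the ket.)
0.398|001⟩ + 0.6747i|100⟩ + 0.2275i|110⟩ - 0.5784i|111⟩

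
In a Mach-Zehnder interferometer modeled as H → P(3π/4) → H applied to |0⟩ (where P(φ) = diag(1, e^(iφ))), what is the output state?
(0.1464 + (1/√8)i)|0⟩ + (0.8536 - (1/√8)i)|1⟩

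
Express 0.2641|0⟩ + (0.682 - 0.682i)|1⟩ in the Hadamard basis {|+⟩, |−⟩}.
(0.669 - 0.4822i)|+⟩ + (-0.2955 + 0.4822i)|−⟩

With |ψ⟩ = α|0⟩ + β|1⟩, the Hadamard-basis coefficients are ⟨+|ψ⟩ = (α + β)/√2 and ⟨−|ψ⟩ = (α − β)/√2.
Here α = 0.2641, β = (0.682 - 0.682i): (α + β)/√2 = (0.669 - 0.4822i), (α − β)/√2 = (-0.2955 + 0.4822i).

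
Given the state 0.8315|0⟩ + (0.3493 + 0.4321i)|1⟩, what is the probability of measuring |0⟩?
0.6914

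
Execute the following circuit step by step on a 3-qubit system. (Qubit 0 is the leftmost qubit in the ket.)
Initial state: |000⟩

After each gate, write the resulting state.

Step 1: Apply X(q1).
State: |010⟩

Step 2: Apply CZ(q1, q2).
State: |010⟩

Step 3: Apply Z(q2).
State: |010⟩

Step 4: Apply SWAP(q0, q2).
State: |010⟩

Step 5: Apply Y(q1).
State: -i|000⟩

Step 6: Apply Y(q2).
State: |001⟩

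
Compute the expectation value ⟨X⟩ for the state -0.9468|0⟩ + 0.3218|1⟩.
-0.6094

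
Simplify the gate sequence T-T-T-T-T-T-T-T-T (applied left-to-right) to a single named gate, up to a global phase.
T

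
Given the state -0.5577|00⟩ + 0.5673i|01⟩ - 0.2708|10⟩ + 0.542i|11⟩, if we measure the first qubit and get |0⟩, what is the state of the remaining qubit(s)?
-0.701|0⟩ + 0.7131i|1⟩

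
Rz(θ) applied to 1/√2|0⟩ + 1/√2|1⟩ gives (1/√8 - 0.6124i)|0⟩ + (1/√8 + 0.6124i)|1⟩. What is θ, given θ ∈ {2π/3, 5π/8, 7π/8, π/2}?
2π/3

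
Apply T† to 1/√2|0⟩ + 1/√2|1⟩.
1/√2|0⟩ + (1/2 - (1/2)i)|1⟩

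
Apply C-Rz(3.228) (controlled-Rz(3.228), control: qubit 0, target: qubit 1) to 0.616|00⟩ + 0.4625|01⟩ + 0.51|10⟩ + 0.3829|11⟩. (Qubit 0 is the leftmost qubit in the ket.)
0.616|00⟩ + 0.4625|01⟩ + (-0.02203 - 0.5095i)|10⟩ + (-0.01654 + 0.3825i)|11⟩

C-Rz(3.228) leaves the control-|0⟩ kets |00⟩, |01⟩ unchanged and applies Rz(3.228) to qubit 1 on the control-|1⟩ pair (|10⟩, |11⟩).
Rz(3.228) = [[e^(−iθ/2), 0], [0, e^(iθ/2)]] with e^(±iθ/2) = cos(θ/2) ± i·sin(θ/2); θ = 3.228, cos(θ/2) ≈ -0.0431902, sin(θ/2) ≈ 0.999067.
With a = amp(|10⟩) = 0.51 and b = amp(|11⟩) = 0.3829:
new amp(|10⟩) = (-0.0431902 - 0.999067i)·a = (-0.02203 - 0.5095i)
new amp(|11⟩) = (-0.0431902 + 0.999067i)·b = (-0.01654 + 0.3825i)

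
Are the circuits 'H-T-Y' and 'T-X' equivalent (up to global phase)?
No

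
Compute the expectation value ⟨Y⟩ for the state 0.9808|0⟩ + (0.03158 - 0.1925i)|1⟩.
-0.3776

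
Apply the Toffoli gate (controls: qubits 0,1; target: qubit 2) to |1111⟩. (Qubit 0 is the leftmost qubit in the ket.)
|1101⟩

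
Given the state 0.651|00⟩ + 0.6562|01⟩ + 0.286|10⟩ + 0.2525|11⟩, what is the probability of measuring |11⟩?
0.06376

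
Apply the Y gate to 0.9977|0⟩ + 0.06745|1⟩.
-0.06745i|0⟩ + 0.9977i|1⟩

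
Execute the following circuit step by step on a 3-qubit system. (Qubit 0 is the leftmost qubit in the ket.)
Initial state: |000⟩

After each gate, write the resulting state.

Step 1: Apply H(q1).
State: 1/√2|000⟩ + 1/√2|010⟩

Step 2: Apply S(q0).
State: 1/√2|000⟩ + 1/√2|010⟩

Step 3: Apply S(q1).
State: 1/√2|000⟩ + (1/√2)i|010⟩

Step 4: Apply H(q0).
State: 1/2|000⟩ + (1/2)i|010⟩ + 1/2|100⟩ + (1/2)i|110⟩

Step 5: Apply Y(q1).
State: 1/2|000⟩ + (1/2)i|010⟩ + 1/2|100⟩ + (1/2)i|110⟩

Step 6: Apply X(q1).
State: (1/2)i|000⟩ + 1/2|010⟩ + (1/2)i|100⟩ + 1/2|110⟩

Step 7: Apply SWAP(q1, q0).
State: (1/2)i|000⟩ + (1/2)i|010⟩ + 1/2|100⟩ + 1/2|110⟩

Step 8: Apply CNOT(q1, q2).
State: (1/2)i|000⟩ + (1/2)i|011⟩ + 1/2|100⟩ + 1/2|111⟩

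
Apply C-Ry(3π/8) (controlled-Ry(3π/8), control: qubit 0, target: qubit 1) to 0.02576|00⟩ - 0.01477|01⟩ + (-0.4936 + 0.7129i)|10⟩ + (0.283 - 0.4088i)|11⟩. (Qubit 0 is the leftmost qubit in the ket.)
0.02576|00⟩ - 0.01477|01⟩ + (-0.5676 + 0.8199i)|10⟩ + (-0.03892 + 0.05616i)|11⟩

C-Ry(3π/8) leaves the control-|0⟩ kets |00⟩, |01⟩ unchanged and applies Ry(3π/8) to qubit 1 on the control-|1⟩ pair (|10⟩, |11⟩).
Ry(3π/8) = [[cos(θ/2), −sin(θ/2)], [sin(θ/2), cos(θ/2)]]; θ = 3π/8, cos(θ/2) ≈ 0.83147, sin(θ/2) ≈ 0.55557.
With a = amp(|10⟩) = (-0.4936 + 0.7129i) and b = amp(|11⟩) = (0.283 - 0.4088i):
new amp(|10⟩) = (0.83147)·a + (-0.55557)·b = (-0.5676 + 0.8199i)
new amp(|11⟩) = (0.55557)·a + (0.83147)·b = (-0.03892 + 0.05616i)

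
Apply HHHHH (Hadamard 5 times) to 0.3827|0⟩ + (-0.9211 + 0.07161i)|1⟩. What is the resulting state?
(-0.3807 + 0.05064i)|0⟩ + (0.9219 - 0.05064i)|1⟩

H² = I, so H^5 = H: a single Hadamard. With (a, b) = (0.3827, (-0.9211 + 0.07161i)), H gives ((a + b)/√2, (a − b)/√2) = ((-0.3807 + 0.05064i), (0.9219 - 0.05064i)).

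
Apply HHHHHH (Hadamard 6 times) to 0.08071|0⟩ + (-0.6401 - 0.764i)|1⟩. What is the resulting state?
0.08071|0⟩ + (-0.6401 - 0.764i)|1⟩

H² = I, so an even number of Hadamards cancels: H^6 = I and the state is unchanged.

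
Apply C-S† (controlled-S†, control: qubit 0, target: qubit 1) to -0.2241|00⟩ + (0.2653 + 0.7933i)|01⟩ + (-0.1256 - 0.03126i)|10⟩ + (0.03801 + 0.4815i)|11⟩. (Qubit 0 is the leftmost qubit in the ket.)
-0.2241|00⟩ + (0.2653 + 0.7933i)|01⟩ + (-0.1256 - 0.03126i)|10⟩ + (0.4815 - 0.03801i)|11⟩

C-S† leaves the control-|0⟩ kets |00⟩, |01⟩ unchanged and applies S† to qubit 1 on the control-|1⟩ pair (|10⟩, |11⟩).
S† = [[1, 0], [0, -i]].
With a = amp(|10⟩) = (-0.1256 - 0.03126i) and b = amp(|11⟩) = (0.03801 + 0.4815i):
new amp(|10⟩) = (1)·a = (-0.1256 - 0.03126i)
new amp(|11⟩) = (-i)·b = (0.4815 - 0.03801i)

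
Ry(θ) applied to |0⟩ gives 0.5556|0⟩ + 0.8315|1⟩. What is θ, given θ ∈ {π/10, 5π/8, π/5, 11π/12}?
5π/8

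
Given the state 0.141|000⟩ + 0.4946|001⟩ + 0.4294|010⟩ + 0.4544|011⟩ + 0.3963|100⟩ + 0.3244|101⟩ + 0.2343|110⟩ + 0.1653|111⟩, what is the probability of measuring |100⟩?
0.1571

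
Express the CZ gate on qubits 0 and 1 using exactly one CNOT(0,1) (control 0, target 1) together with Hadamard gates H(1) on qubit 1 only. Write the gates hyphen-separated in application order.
H(1)-CNOT(0,1)-H(1)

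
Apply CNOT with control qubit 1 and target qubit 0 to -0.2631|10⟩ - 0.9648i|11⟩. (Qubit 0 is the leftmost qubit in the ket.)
-0.9648i|01⟩ - 0.2631|10⟩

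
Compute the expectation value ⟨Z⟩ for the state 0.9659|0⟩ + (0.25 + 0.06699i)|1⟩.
0.866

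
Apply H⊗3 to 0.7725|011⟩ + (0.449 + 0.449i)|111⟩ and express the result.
(0.4319 + 0.1587i)|000⟩ + (-0.4319 - 0.1587i)|001⟩ + (-0.4319 - 0.1587i)|010⟩ + (0.4319 + 0.1587i)|011⟩ + (0.1144 - 0.1587i)|100⟩ + (-0.1144 + 0.1587i)|101⟩ + (-0.1144 + 0.1587i)|110⟩ + (0.1144 - 0.1587i)|111⟩

H⊗3 gives amp(|y⟩) = (1/2√2) Σ_x (−1)^(x·y) amp(|x⟩), where x·y is the number of positions in which both x and y have a 1.
|000⟩: (0.7725 + (0.449 + 0.449i))/(2√2) = (0.4319 + 0.1587i)
|001⟩: (-0.7725 - (0.449 + 0.449i))/(2√2) = (-0.4319 - 0.1587i)
|010⟩: (-0.7725 - (0.449 + 0.449i))/(2√2) = (-0.4319 - 0.1587i)
|011⟩: (0.7725 + (0.449 + 0.449i))/(2√2) = (0.4319 + 0.1587i)
|100⟩: (0.7725 - (0.449 + 0.449i))/(2√2) = (0.1144 - 0.1587i)
|101⟩: (-0.7725 + (0.449 + 0.449i))/(2√2) = (-0.1144 + 0.1587i)
|110⟩: (-0.7725 + (0.449 + 0.449i))/(2√2) = (-0.1144 + 0.1587i)
|111⟩: (0.7725 - (0.449 + 0.449i))/(2√2) = (0.1144 - 0.1587i)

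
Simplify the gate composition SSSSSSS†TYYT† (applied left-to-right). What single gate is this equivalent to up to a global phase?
S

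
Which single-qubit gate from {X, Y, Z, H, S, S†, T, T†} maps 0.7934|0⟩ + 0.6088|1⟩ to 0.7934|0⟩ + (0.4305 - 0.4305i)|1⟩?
T†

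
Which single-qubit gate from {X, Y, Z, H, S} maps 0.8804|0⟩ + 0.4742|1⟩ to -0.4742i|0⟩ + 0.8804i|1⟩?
Y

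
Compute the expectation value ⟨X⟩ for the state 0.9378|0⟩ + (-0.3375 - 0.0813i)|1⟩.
-0.633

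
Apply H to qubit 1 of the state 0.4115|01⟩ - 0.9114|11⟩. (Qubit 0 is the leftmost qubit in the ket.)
0.291|00⟩ - 0.291|01⟩ - 0.6445|10⟩ + 0.6445|11⟩

H on qubit 1 mixes each pair of kets that differ only in qubit 1: amplitudes (a, b) of (|…0…⟩, |…1…⟩) become ((a + b)/√2, (a − b)/√2). Kets absent from the input have amplitude 0.
(|00⟩, |01⟩): (a, b) = (0, 0.4115) → (0.291, -0.291)
(|10⟩, |11⟩): (a, b) = (0, -0.9114) → (-0.6445, 0.6445)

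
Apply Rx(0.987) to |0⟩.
0.8807|0⟩ - 0.4737i|1⟩

Rx(0.987) = [[cos(θ/2), −i·sin(θ/2)], [−i·sin(θ/2), cos(θ/2)]]; θ = 0.987, cos(θ/2) ≈ 0.88068, sin(θ/2) ≈ 0.473711.
With a = amp(|0⟩) = 1 and b = amp(|1⟩) = 0:
new amp(|0⟩) = (0.88068)·a + (-0.473711i)·b = 0.8807
new amp(|1⟩) = (-0.473711i)·a + (0.88068)·b = -0.4737i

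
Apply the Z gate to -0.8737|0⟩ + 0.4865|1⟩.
-0.8737|0⟩ - 0.4865|1⟩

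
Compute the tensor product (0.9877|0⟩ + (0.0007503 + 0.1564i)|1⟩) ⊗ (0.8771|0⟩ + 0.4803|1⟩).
0.8663|00⟩ + 0.4744|01⟩ + (0.0006581 + 0.1372i)|10⟩ + (0.0003604 + 0.07512i)|11⟩

amp(|b₁b₂…⟩) = product of the factor amplitudes for bits b₁, b₂, …; only kets whose every factor amplitude is nonzero survive.
|00⟩: (0.9877)(0.8771) = 0.8663
|01⟩: (0.9877)(0.4803) = 0.4744
|10⟩: (0.0007503 + 0.1564i)(0.8771) = (0.0006581 + 0.1372i)
|11⟩: (0.0007503 + 0.1564i)(0.4803) = (0.0003604 + 0.07512i)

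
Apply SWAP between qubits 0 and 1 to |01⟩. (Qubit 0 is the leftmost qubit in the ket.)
|10⟩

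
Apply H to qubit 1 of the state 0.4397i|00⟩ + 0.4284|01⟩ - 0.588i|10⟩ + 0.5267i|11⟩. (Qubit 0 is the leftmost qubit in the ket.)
(0.3029 + 0.3109i)|00⟩ + (-0.3029 + 0.3109i)|01⟩ - 0.04335i|10⟩ - 0.7882i|11⟩

H on qubit 1 mixes each pair of kets that differ only in qubit 1: amplitudes (a, b) of (|…0…⟩, |…1…⟩) become ((a + b)/√2, (a − b)/√2). Kets absent from the input have amplitude 0.
(|00⟩, |01⟩): (a, b) = (0.4397i, 0.4284) → ((0.3029 + 0.3109i), (-0.3029 + 0.3109i))
(|10⟩, |11⟩): (a, b) = (-0.588i, 0.5267i) → (-0.04335i, -0.7882i)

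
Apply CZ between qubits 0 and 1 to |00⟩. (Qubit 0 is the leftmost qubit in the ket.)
|00⟩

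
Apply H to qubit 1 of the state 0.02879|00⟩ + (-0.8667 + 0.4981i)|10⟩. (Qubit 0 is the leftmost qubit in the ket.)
0.02036|00⟩ + 0.02036|01⟩ + (-0.6128 + 0.3522i)|10⟩ + (-0.6128 + 0.3522i)|11⟩

H on qubit 1 mixes each pair of kets that differ only in qubit 1: amplitudes (a, b) of (|…0…⟩, |…1…⟩) become ((a + b)/√2, (a − b)/√2). Kets absent from the input have amplitude 0.
(|00⟩, |01⟩): (a, b) = (0.02879, 0) → (0.02036, 0.02036)
(|10⟩, |11⟩): (a, b) = ((-0.8667 + 0.4981i), 0) → ((-0.6128 + 0.3522i), (-0.6128 + 0.3522i))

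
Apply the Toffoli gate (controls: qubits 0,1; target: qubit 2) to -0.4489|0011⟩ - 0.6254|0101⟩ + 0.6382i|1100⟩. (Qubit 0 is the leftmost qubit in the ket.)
-0.4489|0011⟩ - 0.6254|0101⟩ + 0.6382i|1110⟩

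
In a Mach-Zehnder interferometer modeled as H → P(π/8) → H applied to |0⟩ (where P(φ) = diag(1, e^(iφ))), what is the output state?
(0.9619 + 0.1913i)|0⟩ + (0.03806 - 0.1913i)|1⟩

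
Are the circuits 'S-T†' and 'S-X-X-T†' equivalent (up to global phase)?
Yes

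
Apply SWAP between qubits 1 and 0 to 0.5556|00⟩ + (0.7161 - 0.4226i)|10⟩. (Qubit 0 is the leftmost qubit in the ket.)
0.5556|00⟩ + (0.7161 - 0.4226i)|01⟩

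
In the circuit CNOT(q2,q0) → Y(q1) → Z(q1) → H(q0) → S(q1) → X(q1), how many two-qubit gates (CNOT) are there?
1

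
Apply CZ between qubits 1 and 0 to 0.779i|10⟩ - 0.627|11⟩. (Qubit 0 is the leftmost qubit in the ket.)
0.779i|10⟩ + 0.627|11⟩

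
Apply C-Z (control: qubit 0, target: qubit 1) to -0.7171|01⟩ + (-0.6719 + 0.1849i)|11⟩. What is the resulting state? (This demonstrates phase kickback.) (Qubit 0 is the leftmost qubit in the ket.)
-0.7171|01⟩ + (0.6719 - 0.1849i)|11⟩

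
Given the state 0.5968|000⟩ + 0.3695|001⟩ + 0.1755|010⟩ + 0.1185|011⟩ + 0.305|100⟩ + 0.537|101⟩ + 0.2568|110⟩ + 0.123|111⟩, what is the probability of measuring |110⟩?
0.06595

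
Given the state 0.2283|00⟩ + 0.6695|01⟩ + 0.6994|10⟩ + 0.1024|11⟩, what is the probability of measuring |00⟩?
0.05212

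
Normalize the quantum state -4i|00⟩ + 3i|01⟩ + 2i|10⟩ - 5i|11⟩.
-0.5443i|00⟩ + (1/√6)i|01⟩ + 0.2722i|10⟩ - 0.6804i|11⟩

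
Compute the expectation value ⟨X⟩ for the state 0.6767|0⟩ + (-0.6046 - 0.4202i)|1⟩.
-0.8183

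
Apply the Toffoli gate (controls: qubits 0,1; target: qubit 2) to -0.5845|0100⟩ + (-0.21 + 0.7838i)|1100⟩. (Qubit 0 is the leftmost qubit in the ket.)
-0.5845|0100⟩ + (-0.21 + 0.7838i)|1110⟩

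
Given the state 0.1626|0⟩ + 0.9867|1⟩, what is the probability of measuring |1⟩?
0.9736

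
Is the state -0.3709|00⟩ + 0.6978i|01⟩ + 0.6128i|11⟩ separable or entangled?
Entangled

Writing the state as a|00⟩ + b|01⟩ + c|10⟩ + d|11⟩, it is a product state iff ad − bc = 0.
Here (a, b, c, d) = (-0.3709, 0.6978i, 0, 0.6128i): ad − bc = (-0.3709)(0.6128i) − (0.6978i)(0) = -0.2273i ≠ 0, so the state is entangled.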